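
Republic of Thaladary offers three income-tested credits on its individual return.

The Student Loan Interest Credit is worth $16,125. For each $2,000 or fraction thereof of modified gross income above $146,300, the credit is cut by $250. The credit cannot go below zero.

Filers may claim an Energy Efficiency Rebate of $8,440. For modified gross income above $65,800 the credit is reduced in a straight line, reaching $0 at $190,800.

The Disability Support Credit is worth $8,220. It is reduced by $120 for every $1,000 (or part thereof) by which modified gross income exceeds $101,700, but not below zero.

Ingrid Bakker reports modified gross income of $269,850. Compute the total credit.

Student Loan Interest Credit: income exceeds $146,300 by $123,550, which is 62 full-or-partial $2,000 increments; reduction = 62 × $250 = $15,500, leaving $625.
Energy Efficiency Rebate: $269,850 is at or above $190,800, so the credit is $0.
Disability Support Credit: income exceeds $101,700 by $168,150 → 169 increments × $120 = $20,280 ≥ base, so the credit is $0.
Total: $625 + $0 + $0 = $625.

$625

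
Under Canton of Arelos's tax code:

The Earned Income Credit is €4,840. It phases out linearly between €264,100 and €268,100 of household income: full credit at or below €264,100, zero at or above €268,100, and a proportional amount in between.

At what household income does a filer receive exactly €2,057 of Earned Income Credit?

€266,400

€2,057 is 2,057/4,840 of the full €4,840, so 2,783/4,840 of the €4,000 range has been used: income = €264,100 + €4,000 × 2,783/4,840 = €266,400.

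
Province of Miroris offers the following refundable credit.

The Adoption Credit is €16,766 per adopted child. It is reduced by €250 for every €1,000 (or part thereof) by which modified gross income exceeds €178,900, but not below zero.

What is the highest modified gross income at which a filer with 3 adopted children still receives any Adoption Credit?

€379,900

Full credit = 3 × €16,766 = €50,298.
After 201 increments the reduction is 201 × €250 = €50,250, leaving €48; one more increment wipes it out. Increment 201 ends at excess 201 × €1,000 = €201,000, so the highest qualifying income is €178,900 + €201,000 = €379,900.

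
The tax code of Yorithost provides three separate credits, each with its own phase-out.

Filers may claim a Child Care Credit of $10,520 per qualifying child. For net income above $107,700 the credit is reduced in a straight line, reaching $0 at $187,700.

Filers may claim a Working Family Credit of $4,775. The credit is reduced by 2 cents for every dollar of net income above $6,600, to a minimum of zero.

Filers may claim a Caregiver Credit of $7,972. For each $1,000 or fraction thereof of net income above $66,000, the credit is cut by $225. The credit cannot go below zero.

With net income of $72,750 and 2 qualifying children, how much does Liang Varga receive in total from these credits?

Child Care Credit: base = 2 × $10,520 = $21,040. $72,750 is at or below the $107,700 threshold, so the full $21,040 applies.
Working Family Credit: 2% of the $66,150 excess over $6,600 is $1,323; credit = $4,775 − $1,323 = $3,452.
Caregiver Credit: income exceeds $66,000 by $6,750, which is 7 full-or-partial $1,000 increments; reduction = 7 × $225 = $1,575, leaving $6,397.
Total: $21,040 + $3,452 + $6,397 = $30,889.

$30,889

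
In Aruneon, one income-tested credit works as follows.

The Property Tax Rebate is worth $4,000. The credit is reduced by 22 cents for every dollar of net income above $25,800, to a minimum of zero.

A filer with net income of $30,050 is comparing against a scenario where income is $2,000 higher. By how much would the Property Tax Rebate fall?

At $30,050 — 22% of the $4,250 excess over $25,800 is $935; credit = $4,000 − $935 = $3,065.
At $32,050 — 22% of the $6,250 excess over $25,800 is $1,375; credit = $4,000 − $1,375 = $2,625.
Lost: $3,065 − $2,625 = $440.

$440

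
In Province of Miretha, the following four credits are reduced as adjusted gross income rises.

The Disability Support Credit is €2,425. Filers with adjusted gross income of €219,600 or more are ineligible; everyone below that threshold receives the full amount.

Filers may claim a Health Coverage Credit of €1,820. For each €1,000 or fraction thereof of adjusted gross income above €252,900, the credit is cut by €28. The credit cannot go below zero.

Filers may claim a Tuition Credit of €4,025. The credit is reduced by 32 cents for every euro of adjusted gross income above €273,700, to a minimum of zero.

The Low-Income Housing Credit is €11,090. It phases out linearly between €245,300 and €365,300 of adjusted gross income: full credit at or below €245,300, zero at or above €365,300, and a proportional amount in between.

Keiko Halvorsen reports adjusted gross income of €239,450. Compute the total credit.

€16,935

Disability Support Credit: €239,450 meets or exceeds the €219,600 cutoff, so the credit is €0.
Health Coverage Credit: €239,450 is at or below the €252,900 threshold, so the full €1,820 applies.
Tuition Credit: €239,450 is at or below the €273,700 threshold, so the full €4,025 applies.
Low-Income Housing Credit: €239,450 is at or below the €245,300 threshold, so the full €11,090 applies.
Total: €0 + €1,820 + €4,025 + €11,090 = €16,935.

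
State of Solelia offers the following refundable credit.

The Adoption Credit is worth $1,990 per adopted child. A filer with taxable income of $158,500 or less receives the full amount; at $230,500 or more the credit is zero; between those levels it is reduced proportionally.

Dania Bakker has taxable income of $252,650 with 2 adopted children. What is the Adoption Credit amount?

$0

Adoption Credit: base = 2 × $1,990 = $3,980. $252,650 is at or above $230,500, so the credit is $0.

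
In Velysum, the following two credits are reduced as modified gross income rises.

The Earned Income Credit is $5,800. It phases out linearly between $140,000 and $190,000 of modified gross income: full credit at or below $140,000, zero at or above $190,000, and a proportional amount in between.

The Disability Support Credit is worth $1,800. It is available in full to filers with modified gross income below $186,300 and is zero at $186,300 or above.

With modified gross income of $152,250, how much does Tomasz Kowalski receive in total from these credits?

$6,179

Earned Income Credit: $152,250 is $12,250 into a $50,000 phase-out range, leaving 37,750/50,000 of the credit: $5,800 × 37,750/50,000 = $4,379.
Disability Support Credit: $152,250 is below the $186,300 cutoff, so the full $1,800 applies.
Total: $4,379 + $1,800 = $6,179.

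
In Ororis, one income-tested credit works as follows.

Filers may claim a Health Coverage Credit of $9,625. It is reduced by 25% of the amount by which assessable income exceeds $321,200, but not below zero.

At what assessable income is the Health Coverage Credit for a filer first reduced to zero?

The credit falls by 25% of each dollar above $321,200, so it reaches zero when the excess is $9,625 / 25% = $38,500: income = $321,200 + $38,500 = $359,700.

$359,700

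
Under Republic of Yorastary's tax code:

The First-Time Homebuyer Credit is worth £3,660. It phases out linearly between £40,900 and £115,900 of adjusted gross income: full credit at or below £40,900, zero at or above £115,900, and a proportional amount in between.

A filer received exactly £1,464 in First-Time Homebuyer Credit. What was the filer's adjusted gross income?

£85,900

£1,464 is 1,464/3,660 of the full £3,660, so 2,196/3,660 of the £75,000 range has been used: income = £40,900 + £75,000 × 2,196/3,660 = £85,900.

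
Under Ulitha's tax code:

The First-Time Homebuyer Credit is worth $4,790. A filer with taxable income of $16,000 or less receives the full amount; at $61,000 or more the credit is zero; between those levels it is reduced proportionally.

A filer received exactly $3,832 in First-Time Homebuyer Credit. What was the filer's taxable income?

$25,000

$3,832 is 3,832/4,790 of the full $4,790, so 958/4,790 of the $45,000 range has been used: income = $16,000 + $45,000 × 958/4,790 = $25,000.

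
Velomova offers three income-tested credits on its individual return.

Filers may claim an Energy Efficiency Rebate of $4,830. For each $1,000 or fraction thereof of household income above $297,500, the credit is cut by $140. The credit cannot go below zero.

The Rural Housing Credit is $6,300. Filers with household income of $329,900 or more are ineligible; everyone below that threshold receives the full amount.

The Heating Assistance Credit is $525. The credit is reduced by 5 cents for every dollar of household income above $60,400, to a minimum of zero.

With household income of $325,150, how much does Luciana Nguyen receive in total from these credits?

$7,210

Energy Efficiency Rebate: income exceeds $297,500 by $27,650, which is 28 full-or-partial $1,000 increments; reduction = 28 × $140 = $3,920, leaving $910.
Rural Housing Credit: $325,150 is below the $329,900 cutoff, so the full $6,300 applies.
Heating Assistance Credit: 5% of the $264,750 excess over $60,400 is $13,237.50 ≥ base, so the credit is $0.
Total: $910 + $6,300 + $0 = $7,210.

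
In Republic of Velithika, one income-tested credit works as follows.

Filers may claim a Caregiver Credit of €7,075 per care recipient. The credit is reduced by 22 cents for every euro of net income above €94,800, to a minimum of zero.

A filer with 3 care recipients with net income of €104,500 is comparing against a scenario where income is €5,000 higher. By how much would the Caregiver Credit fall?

€1,100

At €104,500 — base = 3 × €7,075 = €21,225. 22% of the €9,700 excess over €94,800 is €2,134; credit = €21,225 − €2,134 = €19,091.
At €109,500 — base = 3 × €7,075 = €21,225. 22% of the €14,700 excess over €94,800 is €3,234; credit = €21,225 − €3,234 = €17,991.
Lost: €19,091 − €17,991 = €1,100.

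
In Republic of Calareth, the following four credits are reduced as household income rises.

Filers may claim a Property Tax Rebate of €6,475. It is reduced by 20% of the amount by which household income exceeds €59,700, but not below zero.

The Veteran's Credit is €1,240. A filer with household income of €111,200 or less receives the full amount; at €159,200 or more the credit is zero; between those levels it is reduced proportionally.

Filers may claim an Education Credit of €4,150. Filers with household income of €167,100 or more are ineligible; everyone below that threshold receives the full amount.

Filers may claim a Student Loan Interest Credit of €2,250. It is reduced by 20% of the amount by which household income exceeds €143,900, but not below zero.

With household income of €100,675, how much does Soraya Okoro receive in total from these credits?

€7,640

Property Tax Rebate: 20% of the €40,975 excess over €59,700 is €8,195 ≥ base, so the credit is €0.
Veteran's Credit: €100,675 is at or below the €111,200 threshold, so the full €1,240 applies.
Education Credit: €100,675 is below the €167,100 cutoff, so the full €4,150 applies.
Student Loan Interest Credit: €100,675 is at or below the €143,900 threshold, so the full €2,250 applies.
Total: €0 + €1,240 + €4,150 + €2,250 = €7,640.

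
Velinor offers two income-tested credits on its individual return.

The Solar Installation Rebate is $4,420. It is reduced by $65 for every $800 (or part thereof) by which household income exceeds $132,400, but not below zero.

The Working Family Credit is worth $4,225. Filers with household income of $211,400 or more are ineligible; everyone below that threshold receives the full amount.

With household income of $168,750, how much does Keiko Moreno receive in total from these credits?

Solar Installation Rebate: income exceeds $132,400 by $36,350, which is 46 full-or-partial $800 increments; reduction = 46 × $65 = $2,990, leaving $1,430.
Working Family Credit: $168,750 is below the $211,400 cutoff, so the full $4,225 applies.
Total: $1,430 + $4,225 = $5,655.

$5,655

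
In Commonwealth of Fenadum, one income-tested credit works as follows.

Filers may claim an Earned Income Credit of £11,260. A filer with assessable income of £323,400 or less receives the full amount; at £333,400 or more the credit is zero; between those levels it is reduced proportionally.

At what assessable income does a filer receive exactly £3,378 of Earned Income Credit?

£3,378 is 3,378/11,260 of the full £11,260, so 7,882/11,260 of the £10,000 range has been used: income = £323,400 + £10,000 × 7,882/11,260 = £330,400.

£330,400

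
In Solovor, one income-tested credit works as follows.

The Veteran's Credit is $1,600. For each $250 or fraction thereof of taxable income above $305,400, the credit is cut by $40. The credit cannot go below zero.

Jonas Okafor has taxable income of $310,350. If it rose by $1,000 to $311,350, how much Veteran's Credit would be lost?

At $310,350 — income exceeds $305,400 by $4,950, which is 20 full-or-partial $250 increments; reduction = 20 × $40 = $800, leaving $800.
At $311,350 — income exceeds $305,400 by $5,950, which is 24 full-or-partial $250 increments; reduction = 24 × $40 = $960, leaving $640.
Lost: $800 − $640 = $160.

$160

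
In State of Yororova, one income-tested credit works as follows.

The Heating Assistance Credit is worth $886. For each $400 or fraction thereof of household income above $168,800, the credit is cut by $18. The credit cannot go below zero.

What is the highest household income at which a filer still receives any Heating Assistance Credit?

After 49 increments the reduction is 49 × $18 = $882, leaving $4; one more increment wipes it out. Increment 49 ends at excess 49 × $400 = $19,600, so the highest qualifying income is $168,800 + $19,600 = $188,400.

$188,400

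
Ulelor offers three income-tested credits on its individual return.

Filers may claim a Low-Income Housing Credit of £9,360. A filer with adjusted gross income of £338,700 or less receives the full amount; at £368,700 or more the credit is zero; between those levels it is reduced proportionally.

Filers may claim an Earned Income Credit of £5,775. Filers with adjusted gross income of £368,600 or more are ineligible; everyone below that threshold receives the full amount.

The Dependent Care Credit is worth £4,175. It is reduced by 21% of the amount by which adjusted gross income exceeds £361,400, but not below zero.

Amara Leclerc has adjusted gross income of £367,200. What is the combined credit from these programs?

Low-Income Housing Credit: £367,200 is £28,500 into a £30,000 phase-out range, leaving 1,500/30,000 of the credit: £9,360 × 1,500/30,000 = £468.
Earned Income Credit: £367,200 is below the £368,600 cutoff, so the full £5,775 applies.
Dependent Care Credit: 21% of the £5,800 excess over £361,400 is £1,218; credit = £4,175 − £1,218 = £2,957.
Total: £468 + £5,775 + £2,957 = £9,200.

£9,200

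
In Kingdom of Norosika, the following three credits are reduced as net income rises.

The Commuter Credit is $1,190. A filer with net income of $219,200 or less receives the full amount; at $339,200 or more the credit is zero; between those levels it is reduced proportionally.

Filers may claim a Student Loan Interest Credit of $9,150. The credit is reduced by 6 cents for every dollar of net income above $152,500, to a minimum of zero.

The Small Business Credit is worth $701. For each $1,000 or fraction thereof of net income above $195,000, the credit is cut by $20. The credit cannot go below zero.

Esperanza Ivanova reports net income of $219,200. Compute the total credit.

$6,539

Commuter Credit: $219,200 is at or below the $219,200 threshold, so the full $1,190 applies.
Student Loan Interest Credit: 6% of the $66,700 excess over $152,500 is $4,002; credit = $9,150 − $4,002 = $5,148.
Small Business Credit: income exceeds $195,000 by $24,200, which is 25 full-or-partial $1,000 increments; reduction = 25 × $20 = $500, leaving $201.
Total: $1,190 + $5,148 + $201 = $6,539.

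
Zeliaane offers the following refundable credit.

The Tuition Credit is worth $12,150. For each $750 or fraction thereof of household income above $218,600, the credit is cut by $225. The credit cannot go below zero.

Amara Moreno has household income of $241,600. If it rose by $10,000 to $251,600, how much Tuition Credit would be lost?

$2,925

At $241,600 — income exceeds $218,600 by $23,000, which is 31 full-or-partial $750 increments; reduction = 31 × $225 = $6,975, leaving $5,175.
At $251,600 — income exceeds $218,600 by $33,000, which is 44 full-or-partial $750 increments; reduction = 44 × $225 = $9,900, leaving $2,250.
Lost: $5,175 − $2,250 = $2,925.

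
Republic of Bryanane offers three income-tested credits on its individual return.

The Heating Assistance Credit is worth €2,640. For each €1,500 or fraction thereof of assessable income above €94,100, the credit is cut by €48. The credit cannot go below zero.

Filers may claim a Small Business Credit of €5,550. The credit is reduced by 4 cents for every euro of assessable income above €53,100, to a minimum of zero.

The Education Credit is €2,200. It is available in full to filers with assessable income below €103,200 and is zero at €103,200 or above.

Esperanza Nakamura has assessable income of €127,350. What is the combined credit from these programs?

€4,116

Heating Assistance Credit: income exceeds €94,100 by €33,250, which is 23 full-or-partial €1,500 increments; reduction = 23 × €48 = €1,104, leaving €1,536.
Small Business Credit: 4% of the €74,250 excess over €53,100 is €2,970; credit = €5,550 − €2,970 = €2,580.
Education Credit: €127,350 meets or exceeds the €103,200 cutoff, so the credit is €0.
Total: €1,536 + €2,580 + €0 = €4,116.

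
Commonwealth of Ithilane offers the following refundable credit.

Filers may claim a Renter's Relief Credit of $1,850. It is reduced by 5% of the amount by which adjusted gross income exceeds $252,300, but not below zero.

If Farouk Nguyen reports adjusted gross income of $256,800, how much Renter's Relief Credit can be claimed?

$1,625

Renter's Relief Credit: 5% of the $4,500 excess over $252,300 is $225; credit = $1,850 − $225 = $1,625.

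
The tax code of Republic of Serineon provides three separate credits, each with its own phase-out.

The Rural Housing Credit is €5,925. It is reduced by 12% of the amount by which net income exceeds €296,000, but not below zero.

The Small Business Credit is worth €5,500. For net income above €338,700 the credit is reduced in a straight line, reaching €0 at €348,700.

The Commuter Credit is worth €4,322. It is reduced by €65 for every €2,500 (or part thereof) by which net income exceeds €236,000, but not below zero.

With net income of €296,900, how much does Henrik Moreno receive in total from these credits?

€14,014

Rural Housing Credit: 12% of the €900 excess over €296,000 is €108; credit = €5,925 − €108 = €5,817.
Small Business Credit: €296,900 is at or below the €338,700 threshold, so the full €5,500 applies.
Commuter Credit: income exceeds €236,000 by €60,900, which is 25 full-or-partial €2,500 increments; reduction = 25 × €65 = €1,625, leaving €2,697.
Total: €5,817 + €5,500 + €2,697 = €14,014.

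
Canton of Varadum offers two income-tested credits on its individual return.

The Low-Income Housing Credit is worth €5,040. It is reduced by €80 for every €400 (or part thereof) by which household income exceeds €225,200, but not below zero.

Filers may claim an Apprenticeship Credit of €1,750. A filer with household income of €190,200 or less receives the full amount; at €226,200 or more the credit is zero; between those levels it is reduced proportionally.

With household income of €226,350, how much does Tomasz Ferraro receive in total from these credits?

Low-Income Housing Credit: income exceeds €225,200 by €1,150, which is 3 full-or-partial €400 increments; reduction = 3 × €80 = €240, leaving €4,800.
Apprenticeship Credit: €226,350 is at or above €226,200, so the credit is €0.
Total: €4,800 + €0 = €4,800.

€4,800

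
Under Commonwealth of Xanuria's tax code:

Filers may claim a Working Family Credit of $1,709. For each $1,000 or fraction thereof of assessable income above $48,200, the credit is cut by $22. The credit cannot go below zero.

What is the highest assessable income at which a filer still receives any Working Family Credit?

$125,200

After 77 increments the reduction is 77 × $22 = $1,694, leaving $15; one more increment wipes it out. Increment 77 ends at excess 77 × $1,000 = $77,000, so the highest qualifying income is $48,200 + $77,000 = $125,200.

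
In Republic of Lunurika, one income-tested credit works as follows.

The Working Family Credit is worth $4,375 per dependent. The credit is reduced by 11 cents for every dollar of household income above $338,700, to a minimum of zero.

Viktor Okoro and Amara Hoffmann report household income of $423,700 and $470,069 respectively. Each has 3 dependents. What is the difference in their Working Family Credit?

$3,775

Viktor ($423,700): Working Family Credit: base = 3 × $4,375 = $13,125. 11% of the $85,000 excess over $338,700 is $9,350; credit = $13,125 − $9,350 = $3,775.
Amara ($470,069): Working Family Credit: base = 3 × $4,375 = $13,125. 11% of the $131,369 excess over $338,700 is $14,450.59 ≥ base, so the credit is $0.
Difference: |$3,775 − $0| = $3,775.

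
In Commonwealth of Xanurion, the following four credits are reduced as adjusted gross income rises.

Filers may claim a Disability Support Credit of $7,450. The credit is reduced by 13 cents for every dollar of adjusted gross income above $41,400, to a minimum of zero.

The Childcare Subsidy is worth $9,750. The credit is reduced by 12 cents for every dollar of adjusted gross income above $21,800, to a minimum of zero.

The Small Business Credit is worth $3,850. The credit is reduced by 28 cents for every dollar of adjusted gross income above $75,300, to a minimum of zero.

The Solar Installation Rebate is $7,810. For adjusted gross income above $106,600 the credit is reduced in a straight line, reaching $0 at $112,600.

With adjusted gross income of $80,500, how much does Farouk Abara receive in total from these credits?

Disability Support Credit: 13% of the $39,100 excess over $41,400 is $5,083; credit = $7,450 − $5,083 = $2,367.
Childcare Subsidy: 12% of the $58,700 excess over $21,800 is $7,044; credit = $9,750 − $7,044 = $2,706.
Small Business Credit: 28% of the $5,200 excess over $75,300 is $1,456; credit = $3,850 − $1,456 = $2,394.
Solar Installation Rebate: $80,500 is at or below the $106,600 threshold, so the full $7,810 applies.
Total: $2,367 + $2,706 + $2,394 + $7,810 = $15,277.

$15,277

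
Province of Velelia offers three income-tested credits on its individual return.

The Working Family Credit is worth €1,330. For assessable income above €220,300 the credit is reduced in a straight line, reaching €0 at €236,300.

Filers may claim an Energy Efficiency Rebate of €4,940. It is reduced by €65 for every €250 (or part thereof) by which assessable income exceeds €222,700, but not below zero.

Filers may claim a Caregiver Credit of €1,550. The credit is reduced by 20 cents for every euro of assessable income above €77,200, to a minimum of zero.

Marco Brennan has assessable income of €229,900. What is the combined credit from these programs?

€3,587

Working Family Credit: €229,900 is €9,600 into a €16,000 phase-out range, leaving 6,400/16,000 of the credit: €1,330 × 6,400/16,000 = €532.
Energy Efficiency Rebate: income exceeds €222,700 by €7,200, which is 29 full-or-partial €250 increments; reduction = 29 × €65 = €1,885, leaving €3,055.
Caregiver Credit: 20% of the €152,700 excess over €77,200 is €30,540 ≥ base, so the credit is €0.
Total: €532 + €3,055 + €0 = €3,587.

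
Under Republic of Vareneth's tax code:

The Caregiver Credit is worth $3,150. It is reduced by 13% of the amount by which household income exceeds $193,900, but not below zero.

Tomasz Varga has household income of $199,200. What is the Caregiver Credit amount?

$2,461

Caregiver Credit: 13% of the $5,300 excess over $193,900 is $689; credit = $3,150 − $689 = $2,461.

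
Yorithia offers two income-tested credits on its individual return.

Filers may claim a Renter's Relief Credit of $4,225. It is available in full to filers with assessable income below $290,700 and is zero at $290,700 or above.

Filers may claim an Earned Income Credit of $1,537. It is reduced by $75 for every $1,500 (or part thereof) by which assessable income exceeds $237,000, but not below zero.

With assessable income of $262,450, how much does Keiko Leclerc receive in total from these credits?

Renter's Relief Credit: $262,450 is below the $290,700 cutoff, so the full $4,225 applies.
Earned Income Credit: income exceeds $237,000 by $25,450, which is 17 full-or-partial $1,500 increments; reduction = 17 × $75 = $1,275, leaving $262.
Total: $4,225 + $262 = $4,487.

$4,487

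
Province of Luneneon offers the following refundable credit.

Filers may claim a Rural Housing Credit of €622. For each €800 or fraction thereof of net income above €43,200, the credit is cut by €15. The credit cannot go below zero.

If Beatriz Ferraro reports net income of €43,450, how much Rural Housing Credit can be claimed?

€607

Rural Housing Credit: income exceeds €43,200 by €250, which is 1 full-or-partial €800 increment; reduction = 1 × €15 = €15, leaving €607.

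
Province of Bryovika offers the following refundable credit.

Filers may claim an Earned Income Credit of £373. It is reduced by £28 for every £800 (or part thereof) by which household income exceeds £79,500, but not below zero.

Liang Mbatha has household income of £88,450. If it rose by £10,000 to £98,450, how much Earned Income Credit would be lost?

At £88,450 — income exceeds £79,500 by £8,950, which is 12 full-or-partial £800 increments; reduction = 12 × £28 = £336, leaving £37.
At £98,450 — income exceeds £79,500 by £18,950 → 24 increments × £28 = £672 ≥ base, so the credit is £0.
Lost: £37 − £0 = £37.

£37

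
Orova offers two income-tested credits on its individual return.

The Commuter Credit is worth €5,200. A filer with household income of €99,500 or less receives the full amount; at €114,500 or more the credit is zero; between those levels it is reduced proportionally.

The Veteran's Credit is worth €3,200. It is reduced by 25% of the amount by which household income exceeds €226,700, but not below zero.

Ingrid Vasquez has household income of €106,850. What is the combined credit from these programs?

Commuter Credit: €106,850 is €7,350 into a €15,000 phase-out range, leaving 7,650/15,000 of the credit: €5,200 × 7,650/15,000 = €2,652.
Veteran's Credit: €106,850 is at or below the €226,700 threshold, so the full €3,200 applies.
Total: €2,652 + €3,200 = €5,852.

€5,852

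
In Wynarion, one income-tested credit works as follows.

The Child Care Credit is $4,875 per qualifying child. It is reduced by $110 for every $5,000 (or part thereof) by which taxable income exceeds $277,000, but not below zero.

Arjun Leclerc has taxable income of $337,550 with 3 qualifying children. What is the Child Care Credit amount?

Child Care Credit: base = 3 × $4,875 = $14,625. income exceeds $277,000 by $60,550, which is 13 full-or-partial $5,000 increments; reduction = 13 × $110 = $1,430, leaving $13,195.

$13,195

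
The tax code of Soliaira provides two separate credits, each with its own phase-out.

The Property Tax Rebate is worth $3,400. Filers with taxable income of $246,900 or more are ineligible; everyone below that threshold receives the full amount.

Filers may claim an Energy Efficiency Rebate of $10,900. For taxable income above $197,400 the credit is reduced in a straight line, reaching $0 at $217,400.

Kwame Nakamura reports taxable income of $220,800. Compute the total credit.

$3,400

Property Tax Rebate: $220,800 is below the $246,900 cutoff, so the full $3,400 applies.
Energy Efficiency Rebate: $220,800 is at or above $217,400, so the credit is $0.
Total: $3,400 + $0 = $3,400.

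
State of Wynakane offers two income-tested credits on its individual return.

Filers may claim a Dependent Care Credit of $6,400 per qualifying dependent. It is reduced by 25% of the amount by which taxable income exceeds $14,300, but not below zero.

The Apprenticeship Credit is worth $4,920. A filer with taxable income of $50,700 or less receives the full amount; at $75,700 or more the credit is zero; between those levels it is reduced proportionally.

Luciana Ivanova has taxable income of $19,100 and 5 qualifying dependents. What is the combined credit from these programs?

Dependent Care Credit: base = 5 × $6,400 = $32,000. 25% of the $4,800 excess over $14,300 is $1,200; credit = $32,000 − $1,200 = $30,800.
Apprenticeship Credit: $19,100 is at or below the $50,700 threshold, so the full $4,920 applies.
Total: $30,800 + $4,920 = $35,720.

$35,720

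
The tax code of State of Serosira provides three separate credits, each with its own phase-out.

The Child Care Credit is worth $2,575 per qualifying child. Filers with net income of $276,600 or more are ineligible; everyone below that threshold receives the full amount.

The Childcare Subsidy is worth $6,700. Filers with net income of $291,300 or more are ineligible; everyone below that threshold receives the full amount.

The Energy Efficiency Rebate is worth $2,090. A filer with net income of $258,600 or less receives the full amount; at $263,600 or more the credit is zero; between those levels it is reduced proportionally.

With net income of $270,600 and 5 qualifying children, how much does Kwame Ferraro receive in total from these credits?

$19,575

Child Care Credit: base = 5 × $2,575 = $12,875. $270,600 is below the $276,600 cutoff, so the full $12,875 applies.
Childcare Subsidy: $270,600 is below the $291,300 cutoff, so the full $6,700 applies.
Energy Efficiency Rebate: $270,600 is at or above $263,600, so the credit is $0.
Total: $12,875 + $6,700 + $0 = $19,575.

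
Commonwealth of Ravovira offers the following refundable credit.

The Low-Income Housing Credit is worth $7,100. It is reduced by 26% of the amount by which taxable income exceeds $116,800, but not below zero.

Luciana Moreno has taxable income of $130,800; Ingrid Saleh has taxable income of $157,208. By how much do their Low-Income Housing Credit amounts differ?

Luciana ($130,800): Low-Income Housing Credit: 26% of the $14,000 excess over $116,800 is $3,640; credit = $7,100 − $3,640 = $3,460.
Ingrid ($157,208): Low-Income Housing Credit: 26% of the $40,408 excess over $116,800 is $10,506.08 ≥ base, so the credit is $0.
Difference: |$3,460 − $0| = $3,460.

$3,460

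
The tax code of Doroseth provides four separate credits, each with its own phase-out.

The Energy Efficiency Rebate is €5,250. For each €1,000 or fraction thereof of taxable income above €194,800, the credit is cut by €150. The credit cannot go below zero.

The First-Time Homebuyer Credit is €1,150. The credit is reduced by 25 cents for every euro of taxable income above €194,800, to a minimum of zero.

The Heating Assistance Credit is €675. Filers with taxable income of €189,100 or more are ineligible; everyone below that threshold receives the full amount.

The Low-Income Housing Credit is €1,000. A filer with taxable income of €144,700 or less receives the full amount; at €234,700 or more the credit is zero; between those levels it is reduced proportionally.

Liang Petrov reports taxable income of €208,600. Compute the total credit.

Energy Efficiency Rebate: income exceeds €194,800 by €13,800, which is 14 full-or-partial €1,000 increments; reduction = 14 × €150 = €2,100, leaving €3,150.
First-Time Homebuyer Credit: 25% of the €13,800 excess over €194,800 is €3,450 ≥ base, so the credit is €0.
Heating Assistance Credit: €208,600 meets or exceeds the €189,100 cutoff, so the credit is €0.
Low-Income Housing Credit: €208,600 is €63,900 into a €90,000 phase-out range, leaving 26,100/90,000 of the credit: €1,000 × 26,100/90,000 = €290.
Total: €3,150 + €0 + €0 + €290 = €3,440.

€3,440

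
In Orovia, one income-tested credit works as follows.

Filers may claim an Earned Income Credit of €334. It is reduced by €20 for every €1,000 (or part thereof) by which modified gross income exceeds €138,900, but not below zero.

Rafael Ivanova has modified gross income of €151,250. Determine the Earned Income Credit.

Earned Income Credit: income exceeds €138,900 by €12,350, which is 13 full-or-partial €1,000 increments; reduction = 13 × €20 = €260, leaving €74.

€74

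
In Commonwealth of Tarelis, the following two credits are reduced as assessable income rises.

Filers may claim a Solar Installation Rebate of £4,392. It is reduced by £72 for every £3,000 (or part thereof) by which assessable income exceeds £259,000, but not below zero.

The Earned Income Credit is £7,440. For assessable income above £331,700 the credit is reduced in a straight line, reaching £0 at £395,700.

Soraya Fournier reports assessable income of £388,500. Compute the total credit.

Solar Installation Rebate: income exceeds £259,000 by £129,500, which is 44 full-or-partial £3,000 increments; reduction = 44 × £72 = £3,168, leaving £1,224.
Earned Income Credit: £388,500 is £56,800 into a £64,000 phase-out range, leaving 7,200/64,000 of the credit: £7,440 × 7,200/64,000 = £837.
Total: £1,224 + £837 = £2,061.

£2,061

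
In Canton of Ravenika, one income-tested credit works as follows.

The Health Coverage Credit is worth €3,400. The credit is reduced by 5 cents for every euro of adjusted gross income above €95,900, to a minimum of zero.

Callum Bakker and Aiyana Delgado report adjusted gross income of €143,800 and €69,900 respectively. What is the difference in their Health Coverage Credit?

€2,395

Callum (€143,800): Health Coverage Credit: 5% of the €47,900 excess over €95,900 is €2,395; credit = €3,400 − €2,395 = €1,005.
Aiyana (€69,900): Health Coverage Credit: €69,900 is at or below the €95,900 threshold, so the full €3,400 applies.
Difference: |€1,005 − €3,400| = €2,395.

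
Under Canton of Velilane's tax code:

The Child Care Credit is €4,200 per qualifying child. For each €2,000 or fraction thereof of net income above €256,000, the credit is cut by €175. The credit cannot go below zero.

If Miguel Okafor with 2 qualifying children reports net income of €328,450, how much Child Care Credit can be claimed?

€1,925

Child Care Credit: base = 2 × €4,200 = €8,400. income exceeds €256,000 by €72,450, which is 37 full-or-partial €2,000 increments; reduction = 37 × €175 = €6,475, leaving €1,925.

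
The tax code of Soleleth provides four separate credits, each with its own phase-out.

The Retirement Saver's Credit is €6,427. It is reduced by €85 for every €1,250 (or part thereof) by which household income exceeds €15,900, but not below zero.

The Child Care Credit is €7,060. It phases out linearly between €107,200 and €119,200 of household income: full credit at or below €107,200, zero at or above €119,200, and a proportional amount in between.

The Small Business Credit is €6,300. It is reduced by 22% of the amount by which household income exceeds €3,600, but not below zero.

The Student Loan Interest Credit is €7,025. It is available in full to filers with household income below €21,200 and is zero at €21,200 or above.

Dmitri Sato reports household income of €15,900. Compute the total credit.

Retirement Saver's Credit: €15,900 is at or below the €15,900 threshold, so the full €6,427 applies.
Child Care Credit: €15,900 is at or below the €107,200 threshold, so the full €7,060 applies.
Small Business Credit: 22% of the €12,300 excess over €3,600 is €2,706; credit = €6,300 − €2,706 = €3,594.
Student Loan Interest Credit: €15,900 is below the €21,200 cutoff, so the full €7,025 applies.
Total: €6,427 + €7,060 + €3,594 + €7,025 = €24,106.

€24,106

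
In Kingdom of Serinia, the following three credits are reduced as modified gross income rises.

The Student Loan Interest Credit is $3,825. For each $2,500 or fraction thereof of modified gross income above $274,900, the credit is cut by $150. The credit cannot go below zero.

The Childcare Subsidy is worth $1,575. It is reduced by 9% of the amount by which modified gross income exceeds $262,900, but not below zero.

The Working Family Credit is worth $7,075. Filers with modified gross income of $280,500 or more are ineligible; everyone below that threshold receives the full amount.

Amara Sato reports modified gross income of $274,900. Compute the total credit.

$11,395

Student Loan Interest Credit: $274,900 is at or below the $274,900 threshold, so the full $3,825 applies.
Childcare Subsidy: 9% of the $12,000 excess over $262,900 is $1,080; credit = $1,575 − $1,080 = $495.
Working Family Credit: $274,900 is below the $280,500 cutoff, so the full $7,075 applies.
Total: $3,825 + $495 + $7,075 = $11,395.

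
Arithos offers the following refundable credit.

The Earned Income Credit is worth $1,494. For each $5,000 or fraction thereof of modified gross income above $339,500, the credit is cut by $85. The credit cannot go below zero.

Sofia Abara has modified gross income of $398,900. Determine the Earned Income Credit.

Earned Income Credit: income exceeds $339,500 by $59,400, which is 12 full-or-partial $5,000 increments; reduction = 12 × $85 = $1,020, leaving $474.

$474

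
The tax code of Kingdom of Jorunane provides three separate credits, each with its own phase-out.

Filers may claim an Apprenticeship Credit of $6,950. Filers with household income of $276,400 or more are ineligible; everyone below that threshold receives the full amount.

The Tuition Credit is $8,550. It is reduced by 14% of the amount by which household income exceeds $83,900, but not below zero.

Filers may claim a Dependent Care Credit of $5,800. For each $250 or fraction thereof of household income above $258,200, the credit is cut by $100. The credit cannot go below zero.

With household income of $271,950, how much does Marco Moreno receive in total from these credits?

$7,250

Apprenticeship Credit: $271,950 is below the $276,400 cutoff, so the full $6,950 applies.
Tuition Credit: 14% of the $188,050 excess over $83,900 is $26,327 ≥ base, so the credit is $0.
Dependent Care Credit: income exceeds $258,200 by $13,750, which is 55 full-or-partial $250 increments; reduction = 55 × $100 = $5,500, leaving $300.
Total: $6,950 + $0 + $300 = $7,250.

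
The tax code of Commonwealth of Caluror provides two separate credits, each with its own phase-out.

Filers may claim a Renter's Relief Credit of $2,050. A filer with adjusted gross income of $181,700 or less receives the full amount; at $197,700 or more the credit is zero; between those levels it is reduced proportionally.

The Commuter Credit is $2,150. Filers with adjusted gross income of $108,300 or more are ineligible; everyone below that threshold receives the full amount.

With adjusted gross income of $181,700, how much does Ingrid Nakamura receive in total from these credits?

Renter's Relief Credit: $181,700 is at or below the $181,700 threshold, so the full $2,050 applies.
Commuter Credit: $181,700 meets or exceeds the $108,300 cutoff, so the credit is $0.
Total: $2,050 + $0 = $2,050.

$2,050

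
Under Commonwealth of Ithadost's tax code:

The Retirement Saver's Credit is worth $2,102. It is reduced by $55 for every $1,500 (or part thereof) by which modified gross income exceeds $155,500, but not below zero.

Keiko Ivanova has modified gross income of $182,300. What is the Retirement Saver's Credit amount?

$1,112

Retirement Saver's Credit: income exceeds $155,500 by $26,800, which is 18 full-or-partial $1,500 increments; reduction = 18 × $55 = $990, leaving $1,112.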